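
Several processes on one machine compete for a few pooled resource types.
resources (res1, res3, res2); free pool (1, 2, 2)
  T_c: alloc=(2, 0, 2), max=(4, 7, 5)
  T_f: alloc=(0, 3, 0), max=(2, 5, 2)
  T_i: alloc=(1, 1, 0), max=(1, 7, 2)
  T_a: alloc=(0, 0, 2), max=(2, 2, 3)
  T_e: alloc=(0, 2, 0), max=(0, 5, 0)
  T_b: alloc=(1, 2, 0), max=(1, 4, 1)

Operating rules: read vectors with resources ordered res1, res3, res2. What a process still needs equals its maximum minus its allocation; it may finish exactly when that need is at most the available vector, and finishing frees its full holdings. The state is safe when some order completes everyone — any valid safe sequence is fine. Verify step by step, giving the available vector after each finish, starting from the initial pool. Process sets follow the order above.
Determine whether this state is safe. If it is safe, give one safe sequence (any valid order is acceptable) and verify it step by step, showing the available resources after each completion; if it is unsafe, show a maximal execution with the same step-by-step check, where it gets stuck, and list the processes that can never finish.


SAFE — a valid safe sequence is T_b, T_e, T_i, T_a, T_c, T_f.
Key observation: T_b marks the first exact bind of the order: its need (0, 2, 1) fits the free (1, 2, 2) with zero slack on a requested resource.
Check, step by step:
  pool = (1, 2, 2)
  T_b needs (0, 2, 1) <= (1, 2, 2) -> finishes; pool += (1, 2, 0) = (2, 4, 2)
  T_e needs (0, 3, 0) <= (2, 4, 2) -> finishes; pool += (0, 2, 0) = (2, 6, 2)
  T_i needs (0, 6, 2) <= (2, 6, 2) -> finishes; pool += (1, 1, 0) = (3, 7, 2)
  T_a needs (2, 2, 1) <= (3, 7, 2) -> finishes; pool += (0, 0, 2) = (3, 7, 4)
  T_c needs (2, 7, 3) <= (3, 7, 4) -> finishes; pool += (2, 0, 2) = (5, 7, 6)
  T_f needs (2, 2, 2) <= (5, 7, 6) -> finishes; pool += (0, 3, 0) = (5, 10, 6)


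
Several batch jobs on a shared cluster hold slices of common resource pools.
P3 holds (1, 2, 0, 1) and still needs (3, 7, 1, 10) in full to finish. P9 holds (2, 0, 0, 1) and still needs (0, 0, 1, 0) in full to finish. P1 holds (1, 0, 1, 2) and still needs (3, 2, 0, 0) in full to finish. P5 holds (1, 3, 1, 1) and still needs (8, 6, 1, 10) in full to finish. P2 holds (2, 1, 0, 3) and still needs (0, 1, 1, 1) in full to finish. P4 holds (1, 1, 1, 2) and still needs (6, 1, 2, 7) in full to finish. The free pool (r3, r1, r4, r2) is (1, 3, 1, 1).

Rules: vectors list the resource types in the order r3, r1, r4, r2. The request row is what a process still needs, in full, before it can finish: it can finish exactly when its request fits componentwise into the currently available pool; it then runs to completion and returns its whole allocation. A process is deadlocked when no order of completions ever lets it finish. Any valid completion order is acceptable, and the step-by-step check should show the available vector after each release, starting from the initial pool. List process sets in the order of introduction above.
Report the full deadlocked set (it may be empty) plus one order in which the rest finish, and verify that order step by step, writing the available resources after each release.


Deadlocked set: P3 and P5.
Key observation: the wall is r1: completing P2, P1, P9, P4 brings the pool only to (7, 5, 3, 9), and all the rest need more.
A valid finishing order for the others: P2, P1, P9, P4. Walking it through:
  pool = (1, 3, 1, 1)
  P2: need (0, 1, 1, 1) fits (1, 3, 1, 1); releases (2, 1, 0, 3), pool now (3, 4, 1, 4)
  P1: need (3, 2, 0, 0) fits (3, 4, 1, 4); releases (1, 0, 1, 2), pool now (4, 4, 2, 6)
  P9: need (0, 0, 1, 0) fits (4, 4, 2, 6); releases (2, 0, 0, 1), pool now (6, 4, 2, 7)
  P4: need (6, 1, 2, 7) fits (6, 4, 2, 7); releases (1, 1, 1, 2), pool now (7, 5, 3, 9)
The blocked processes can never fit:
  blocked: P3 wants (3, 7, 1, 10), pool (7, 5, 3, 9) — not enough r1 and r2
  blocked: P5 wants (8, 6, 1, 10), pool (7, 5, 3, 9) — not enough r3, r1 and r2


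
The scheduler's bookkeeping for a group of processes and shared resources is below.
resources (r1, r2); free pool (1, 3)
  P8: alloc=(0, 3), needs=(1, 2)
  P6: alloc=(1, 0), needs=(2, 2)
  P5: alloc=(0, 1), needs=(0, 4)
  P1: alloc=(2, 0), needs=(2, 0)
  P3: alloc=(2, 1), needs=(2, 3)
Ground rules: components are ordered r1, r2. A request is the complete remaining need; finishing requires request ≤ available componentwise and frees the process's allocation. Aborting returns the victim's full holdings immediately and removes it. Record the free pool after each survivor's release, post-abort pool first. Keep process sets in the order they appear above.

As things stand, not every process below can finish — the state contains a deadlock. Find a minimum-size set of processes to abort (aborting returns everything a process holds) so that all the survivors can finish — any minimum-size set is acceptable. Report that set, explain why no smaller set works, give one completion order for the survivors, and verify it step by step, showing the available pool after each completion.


The answer: abort P3.
Key observation: P1 was stuck for good until P3 gave back (2, 1); in the order shown it finishes at step 2.
Why nothing smaller works: aborting no one leaves the state deadlocked as given.
The survivors complete as P5, P1, P6, P8. Check, step by step (starting from the post-abort pool):
  pool = (3, 4)
  P5 needs (0, 4) <= (3, 4) -> finishes; pool += (0, 1) = (3, 5)
  P1 needs (2, 0) <= (3, 5) -> finishes; pool += (2, 0) = (5, 5)
  P6 needs (2, 2) <= (5, 5) -> finishes; pool += (1, 0) = (6, 5)
  P8 needs (1, 2) <= (6, 5) -> finishes; pool += (0, 3) = (6, 8)


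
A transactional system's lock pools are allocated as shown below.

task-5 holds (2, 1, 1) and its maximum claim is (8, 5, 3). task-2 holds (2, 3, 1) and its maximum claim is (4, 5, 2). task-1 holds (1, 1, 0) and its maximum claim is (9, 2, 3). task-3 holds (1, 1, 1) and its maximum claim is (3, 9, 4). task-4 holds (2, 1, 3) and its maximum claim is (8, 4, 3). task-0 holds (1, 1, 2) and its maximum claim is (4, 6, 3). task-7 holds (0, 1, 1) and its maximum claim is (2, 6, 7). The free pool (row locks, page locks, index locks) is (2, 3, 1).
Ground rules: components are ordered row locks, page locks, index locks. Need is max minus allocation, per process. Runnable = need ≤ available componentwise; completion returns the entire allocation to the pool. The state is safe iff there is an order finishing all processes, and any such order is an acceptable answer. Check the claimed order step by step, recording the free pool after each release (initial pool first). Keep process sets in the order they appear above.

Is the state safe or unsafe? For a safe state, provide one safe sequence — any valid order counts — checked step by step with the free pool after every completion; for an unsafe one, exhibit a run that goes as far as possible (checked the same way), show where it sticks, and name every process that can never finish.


UNSAFE — no complete ordering exists.
Key observation: after task-2, task-0 the pool peaks at (5, 7, 4), and each blocked process is short somewhere: task-5 on row locks; task-1 on row locks; task-3 on page locks; task-4 on row locks; task-7 on index locks.
The run task-2, task-0 cannot be extended any further. Check, step by step:
  pool = (2, 3, 1)
  task-2: need (2, 2, 1) fits (2, 3, 1); releases (2, 3, 1), pool now (4, 6, 2)
  task-0: need (3, 5, 1) fits (4, 6, 2); releases (1, 1, 2), pool now (5, 7, 4)
  task-5 cannot run: need (6, 4, 2) vs free (5, 7, 4) (insufficient row locks)
  task-1 cannot run: need (8, 1, 3) vs free (5, 7, 4) (insufficient row locks)
  task-3 cannot run: need (2, 8, 3) vs free (5, 7, 4) (insufficient page locks)
  task-4 cannot run: need (6, 3, 0) vs free (5, 7, 4) (insufficient row locks)
  task-7 cannot run: need (2, 5, 6) vs free (5, 7, 4) (insufficient index locks)
Never able to finish: task-5, task-1, task-3, task-4 and task-7.


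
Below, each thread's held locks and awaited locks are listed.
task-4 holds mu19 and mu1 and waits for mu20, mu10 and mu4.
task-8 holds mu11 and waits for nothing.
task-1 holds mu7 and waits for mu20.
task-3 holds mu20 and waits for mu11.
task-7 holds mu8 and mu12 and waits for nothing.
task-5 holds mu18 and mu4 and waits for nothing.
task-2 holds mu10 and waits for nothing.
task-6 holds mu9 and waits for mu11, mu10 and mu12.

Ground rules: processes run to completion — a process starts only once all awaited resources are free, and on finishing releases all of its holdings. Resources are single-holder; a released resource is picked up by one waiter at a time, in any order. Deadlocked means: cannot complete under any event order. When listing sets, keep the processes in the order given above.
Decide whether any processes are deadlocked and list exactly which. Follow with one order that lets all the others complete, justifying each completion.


No process is deadlocked.
Key observation: although several processes wait, no cycle exists — each chain bottoms out at a free runner.
The rest can finish in the order task-8, task-3, task-5, task-2, task-7, task-6, task-1, task-4.
Verifying each step:
  run task-8 (it waits on nothing); releases mu11
  task-3: everything it awaited (mu11) is free; runs, freeing mu20
  run task-5 (it waits on nothing); releases mu18 and mu4
  run task-2 (it waits on nothing); releases mu10
  run task-7 (it waits on nothing); releases mu8 and mu12
  task-6: everything it awaited (mu11, mu10 and mu12) is free; runs, freeing mu9
  task-1: everything it awaited (mu20) is free; runs, freeing mu7
  task-4: everything it awaited (mu20, mu10 and mu4) is free; runs, freeing mu19 and mu1


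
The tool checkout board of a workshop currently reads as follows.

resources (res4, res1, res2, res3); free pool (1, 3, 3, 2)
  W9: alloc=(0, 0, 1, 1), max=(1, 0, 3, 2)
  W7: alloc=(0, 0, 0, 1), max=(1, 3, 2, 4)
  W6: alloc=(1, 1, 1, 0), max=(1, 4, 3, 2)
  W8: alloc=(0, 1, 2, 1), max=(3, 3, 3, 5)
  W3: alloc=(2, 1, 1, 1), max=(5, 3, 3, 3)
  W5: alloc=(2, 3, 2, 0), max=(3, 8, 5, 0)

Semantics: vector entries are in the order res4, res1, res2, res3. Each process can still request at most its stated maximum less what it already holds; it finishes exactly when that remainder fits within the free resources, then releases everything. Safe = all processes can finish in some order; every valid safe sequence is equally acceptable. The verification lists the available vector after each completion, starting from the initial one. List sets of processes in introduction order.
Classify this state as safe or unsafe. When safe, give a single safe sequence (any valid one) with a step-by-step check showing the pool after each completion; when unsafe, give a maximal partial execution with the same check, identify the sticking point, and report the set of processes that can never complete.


The state is UNSAFE.
Key observation: after W9, W7, W6 the pool peaks at (2, 4, 5, 4), and each blocked process is short somewhere: W8 on res4; W3 on res4; W5 on res1.
The run W9, W7, W6 cannot be extended any further. Check, step by step:
  pool = (1, 3, 3, 2)
  W9 needs (1, 0, 2, 1) <= (1, 3, 3, 2) -> finishes; pool += (0, 0, 1, 1) = (1, 3, 4, 3)
  W7 needs (1, 3, 2, 3) <= (1, 3, 4, 3) -> finishes; pool += (0, 0, 0, 1) = (1, 3, 4, 4)
  W6 needs (0, 3, 2, 2) <= (1, 3, 4, 4) -> finishes; pool += (1, 1, 1, 0) = (2, 4, 5, 4)
  blocked: W8 wants (3, 2, 1, 4), pool (2, 4, 5, 4) — not enough res4
  blocked: W3 wants (3, 2, 2, 2), pool (2, 4, 5, 4) — not enough res4
  blocked: W5 wants (1, 5, 3, 0), pool (2, 4, 5, 4) — not enough res1
Permanently blocked: W8, W3 and W5.


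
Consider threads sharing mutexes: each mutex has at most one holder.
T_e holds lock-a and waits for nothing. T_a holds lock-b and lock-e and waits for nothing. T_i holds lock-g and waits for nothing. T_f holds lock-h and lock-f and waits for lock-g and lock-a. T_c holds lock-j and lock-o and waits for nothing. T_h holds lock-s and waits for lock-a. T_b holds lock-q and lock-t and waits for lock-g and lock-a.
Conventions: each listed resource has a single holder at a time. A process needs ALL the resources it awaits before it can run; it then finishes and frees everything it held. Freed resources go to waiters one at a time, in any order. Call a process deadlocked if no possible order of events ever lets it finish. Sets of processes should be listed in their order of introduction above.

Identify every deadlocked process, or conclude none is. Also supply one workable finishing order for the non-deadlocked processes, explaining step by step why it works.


No process is deadlocked.
Key observation: there is no circular wait here — follow any chain and it reaches a process that is free to run now.
One completion order for the rest: T_e, T_i, T_c, T_f, T_a, T_b, T_h.
Step-by-step check:
  T_e waits on nothing -> runs at once and releases lock-a
  T_i waits on nothing -> runs at once and releases lock-g
  T_c waits on nothing -> runs at once and releases lock-j and lock-o
  T_f waits on lock-g and lock-a — all released -> runs and releases lock-h and lock-f
  T_a waits on nothing -> runs at once and releases lock-b and lock-e
  T_b waits on lock-g and lock-a — all released -> runs and releases lock-q and lock-t
  T_h waits on lock-a — all released -> runs and releases lock-s


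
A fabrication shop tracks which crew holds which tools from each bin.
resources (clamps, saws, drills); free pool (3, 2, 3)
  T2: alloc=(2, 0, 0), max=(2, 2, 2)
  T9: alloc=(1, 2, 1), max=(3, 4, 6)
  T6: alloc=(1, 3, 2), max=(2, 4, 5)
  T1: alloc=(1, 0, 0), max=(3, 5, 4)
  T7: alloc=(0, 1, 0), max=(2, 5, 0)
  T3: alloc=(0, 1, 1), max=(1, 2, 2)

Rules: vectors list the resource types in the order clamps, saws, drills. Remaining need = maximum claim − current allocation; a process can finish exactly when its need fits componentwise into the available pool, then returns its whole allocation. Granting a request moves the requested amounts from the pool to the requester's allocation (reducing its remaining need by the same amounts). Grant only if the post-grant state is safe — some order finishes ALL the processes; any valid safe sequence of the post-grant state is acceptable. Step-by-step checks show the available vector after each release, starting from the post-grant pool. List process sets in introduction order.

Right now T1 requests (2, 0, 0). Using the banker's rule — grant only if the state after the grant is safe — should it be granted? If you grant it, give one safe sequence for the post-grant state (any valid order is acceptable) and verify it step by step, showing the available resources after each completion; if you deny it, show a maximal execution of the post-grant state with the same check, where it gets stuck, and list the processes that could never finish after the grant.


GRANT. The post-grant state is safe; one safe sequence: T6, T7, T2, T9, T1, T3.
Key observation: post-grant, (1, 2, 3) remains, and an order beginning with T6 completes everyone.
Verifying the post-grant state step by step:
  pool = (1, 2, 3)
  T6 needs (1, 1, 3) <= (1, 2, 3) -> finishes; pool += (1, 3, 2) = (2, 5, 5)
  T7 needs (2, 4, 0) <= (2, 5, 5) -> finishes; pool += (0, 1, 0) = (2, 6, 5)
  T2 needs (0, 2, 2) <= (2, 6, 5) -> finishes; pool += (2, 0, 0) = (4, 6, 5)
  T9 needs (2, 2, 5) <= (4, 6, 5) -> finishes; pool += (1, 2, 1) = (5, 8, 6)
  T1 needs (0, 5, 4) <= (5, 8, 6) -> finishes; pool += (3, 0, 0) = (8, 8, 6)
  T3 needs (1, 1, 1) <= (8, 8, 6) -> finishes; pool += (0, 1, 1) = (8, 9, 7)


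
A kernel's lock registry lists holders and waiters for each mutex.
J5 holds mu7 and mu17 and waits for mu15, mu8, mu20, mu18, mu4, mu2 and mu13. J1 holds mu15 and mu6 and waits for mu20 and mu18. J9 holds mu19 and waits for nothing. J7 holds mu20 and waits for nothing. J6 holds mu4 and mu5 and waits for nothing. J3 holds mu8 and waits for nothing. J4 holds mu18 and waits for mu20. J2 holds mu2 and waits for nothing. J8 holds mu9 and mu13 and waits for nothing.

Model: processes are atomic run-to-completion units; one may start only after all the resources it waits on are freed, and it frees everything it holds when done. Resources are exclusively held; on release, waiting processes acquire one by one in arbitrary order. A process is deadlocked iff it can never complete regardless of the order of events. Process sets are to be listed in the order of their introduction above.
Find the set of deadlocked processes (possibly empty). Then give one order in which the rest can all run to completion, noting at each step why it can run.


Nothing here is deadlocked.
Key observation: all waits point, directly or indirectly, at processes that can finish, so nothing is permanently blocked.
The rest can finish in the order J7, J9, J4, J2, J6, J1, J8, J3, J5.
Walking it through:
  J7 waits on nothing -> runs at once and releases mu20
  J9 waits on nothing -> runs at once and releases mu19
  run J4 (all its waits — mu20 — are resolved); releases mu18
  J2 waits on nothing -> runs at once and releases mu2
  J6 waits on nothing -> runs at once and releases mu4 and mu5
  run J1 (all its waits — mu20 and mu18 — are resolved); releases mu15 and mu6
  J8 waits on nothing -> runs at once and releases mu9 and mu13
  J3 waits on nothing -> runs at once and releases mu8
  run J5 (all its waits — mu15, mu8, mu20, mu18, mu4, mu2 and mu13 — are resolved); releases mu7 and mu17


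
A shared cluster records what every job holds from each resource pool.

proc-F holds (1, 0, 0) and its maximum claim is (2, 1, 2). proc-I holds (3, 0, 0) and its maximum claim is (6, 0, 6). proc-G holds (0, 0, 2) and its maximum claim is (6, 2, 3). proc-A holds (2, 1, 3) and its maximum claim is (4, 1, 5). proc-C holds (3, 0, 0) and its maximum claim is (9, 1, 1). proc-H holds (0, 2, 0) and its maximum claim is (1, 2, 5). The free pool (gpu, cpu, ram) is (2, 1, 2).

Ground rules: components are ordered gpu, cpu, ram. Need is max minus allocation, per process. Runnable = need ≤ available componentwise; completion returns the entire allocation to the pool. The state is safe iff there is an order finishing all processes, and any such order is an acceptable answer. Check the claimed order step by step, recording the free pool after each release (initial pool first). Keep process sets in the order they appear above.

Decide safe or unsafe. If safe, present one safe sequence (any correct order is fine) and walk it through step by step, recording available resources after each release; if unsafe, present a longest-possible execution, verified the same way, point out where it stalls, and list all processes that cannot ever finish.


The state is UNSAFE.
Key observation: after proc-F, proc-A, proc-H the pool peaks at (5, 4, 5), and each blocked process is short somewhere: proc-I on ram; proc-G on gpu; proc-C on gpu.
A maximal execution: proc-F, proc-A, proc-H — then nothing else fits. Verifying each step:
  pool = (2, 1, 2)
  proc-F needs (1, 1, 2) <= (2, 1, 2) -> finishes; pool += (1, 0, 0) = (3, 1, 2)
  proc-A needs (2, 0, 2) <= (3, 1, 2) -> finishes; pool += (2, 1, 3) = (5, 2, 5)
  proc-H needs (1, 0, 5) <= (5, 2, 5) -> finishes; pool += (0, 2, 0) = (5, 4, 5)
  proc-I still needs (3, 0, 6) but only (5, 4, 5) is free — short on ram
  proc-G still needs (6, 2, 1) but only (5, 4, 5) is free — short on gpu
  proc-C still needs (6, 1, 1) but only (5, 4, 5) is free — short on gpu
Processes that can never finish: proc-I, proc-G and proc-C.


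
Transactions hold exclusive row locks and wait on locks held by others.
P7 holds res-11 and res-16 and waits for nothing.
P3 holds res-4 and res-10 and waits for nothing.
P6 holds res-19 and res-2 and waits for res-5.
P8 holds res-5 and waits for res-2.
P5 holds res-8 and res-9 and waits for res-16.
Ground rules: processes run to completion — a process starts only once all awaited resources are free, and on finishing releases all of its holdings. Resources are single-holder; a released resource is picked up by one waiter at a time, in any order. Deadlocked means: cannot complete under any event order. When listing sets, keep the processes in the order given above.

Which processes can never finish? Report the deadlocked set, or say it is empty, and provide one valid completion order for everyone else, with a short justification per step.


The deadlocked set is P6 and P8.
Key observation: the knot is the closed ring of waits P6 -> P8 -> P6; no other process is dragged down with it.
One completion order for the rest: P7, P3, P5.
Check, step by step:
  run P7 (it waits on nothing); releases res-11 and res-16
  run P3 (it waits on nothing); releases res-4 and res-10
  P5 waits on res-16 — all released -> runs and releases res-8 and res-9


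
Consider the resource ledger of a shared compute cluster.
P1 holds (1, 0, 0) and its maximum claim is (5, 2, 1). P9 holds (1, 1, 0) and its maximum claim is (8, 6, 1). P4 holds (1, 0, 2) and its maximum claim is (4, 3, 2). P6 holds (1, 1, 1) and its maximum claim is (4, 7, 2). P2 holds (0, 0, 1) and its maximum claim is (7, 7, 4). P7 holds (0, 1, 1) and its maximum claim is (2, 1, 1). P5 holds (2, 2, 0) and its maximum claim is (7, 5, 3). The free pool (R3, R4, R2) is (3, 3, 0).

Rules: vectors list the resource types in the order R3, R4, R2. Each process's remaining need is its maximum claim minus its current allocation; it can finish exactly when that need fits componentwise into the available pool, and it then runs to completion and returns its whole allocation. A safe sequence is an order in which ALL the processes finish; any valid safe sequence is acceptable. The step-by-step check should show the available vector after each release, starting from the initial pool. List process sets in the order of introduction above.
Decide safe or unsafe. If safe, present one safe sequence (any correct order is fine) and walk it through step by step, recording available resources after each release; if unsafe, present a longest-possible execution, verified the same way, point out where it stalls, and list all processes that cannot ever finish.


SAFE, for example via the order P7, P4, P1, P5, P9, P2, P6.
Key observation: the first exact fit in this order is P4 — it needs (3, 3, 0) with (3, 4, 1) free, meeting a requested resource to the last unit.
Check, step by step:
  pool = (3, 3, 0)
  run P7 (needs (2, 0, 0), free (3, 3, 0)); after release of (0, 1, 1) the pool is (3, 4, 1)
  run P4 (needs (3, 3, 0), free (3, 4, 1)); after release of (1, 0, 2) the pool is (4, 4, 3)
  run P1 (needs (4, 2, 1), free (4, 4, 3)); after release of (1, 0, 0) the pool is (5, 4, 3)
  run P5 (needs (5, 3, 3), free (5, 4, 3)); after release of (2, 2, 0) the pool is (7, 6, 3)
  run P9 (needs (7, 5, 1), free (7, 6, 3)); after release of (1, 1, 0) the pool is (8, 7, 3)
  run P2 (needs (7, 7, 3), free (8, 7, 3)); after release of (0, 0, 1) the pool is (8, 7, 4)
  run P6 (needs (3, 6, 1), free (8, 7, 4)); after release of (1, 1, 1) the pool is (9, 8, 5)


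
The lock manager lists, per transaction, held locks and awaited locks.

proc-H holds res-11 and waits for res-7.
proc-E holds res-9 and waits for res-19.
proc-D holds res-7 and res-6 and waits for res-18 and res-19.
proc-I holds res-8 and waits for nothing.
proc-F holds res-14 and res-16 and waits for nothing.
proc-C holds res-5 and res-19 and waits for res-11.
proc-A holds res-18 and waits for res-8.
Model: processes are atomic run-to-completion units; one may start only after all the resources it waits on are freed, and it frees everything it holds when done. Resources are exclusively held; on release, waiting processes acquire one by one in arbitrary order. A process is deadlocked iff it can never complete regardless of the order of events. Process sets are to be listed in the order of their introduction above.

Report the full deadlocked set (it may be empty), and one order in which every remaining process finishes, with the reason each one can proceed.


Deadlocked set: proc-H, proc-E, proc-D and proc-C.
Key observation: the loop proc-H -> proc-D -> proc-C -> proc-H blocks itself forever; proc-E waits into the deadlock from upstream.
The rest can finish in the order proc-I, proc-F, proc-A.
Walking it through:
  proc-I: no waits; runs immediately, freeing res-8
  proc-F: no waits; runs immediately, freeing res-14 and res-16
  run proc-A (all its waits — res-8 — are resolved); releases res-18


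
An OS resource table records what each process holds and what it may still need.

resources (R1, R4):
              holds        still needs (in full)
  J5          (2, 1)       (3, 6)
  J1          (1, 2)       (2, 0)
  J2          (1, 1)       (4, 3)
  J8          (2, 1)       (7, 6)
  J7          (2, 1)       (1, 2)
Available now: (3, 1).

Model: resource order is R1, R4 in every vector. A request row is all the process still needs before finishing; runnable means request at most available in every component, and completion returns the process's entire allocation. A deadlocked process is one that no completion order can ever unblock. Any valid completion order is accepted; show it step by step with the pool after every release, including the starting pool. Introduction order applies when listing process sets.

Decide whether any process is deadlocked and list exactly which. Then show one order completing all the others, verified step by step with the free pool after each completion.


Deadlocked set: J5 and J8.
Key observation: J1, J7, J2 can finish, but then (7, 5) is all there is, and the blocked group's R4 demands exceed it.
One completion order for the rest: J1, J7, J2. Check, step by step:
  pool = (3, 1)
  J1: need (2, 0) fits (3, 1); releases (1, 2), pool now (4, 3)
  J7: need (1, 2) fits (4, 3); releases (2, 1), pool now (6, 4)
  J2: need (4, 3) fits (6, 4); releases (1, 1), pool now (7, 5)
The stuck group stays short no matter what:
  blocked: J5 wants (3, 6), pool (7, 5) — not enough R4
  blocked: J8 wants (7, 6), pool (7, 5) — not enough R4


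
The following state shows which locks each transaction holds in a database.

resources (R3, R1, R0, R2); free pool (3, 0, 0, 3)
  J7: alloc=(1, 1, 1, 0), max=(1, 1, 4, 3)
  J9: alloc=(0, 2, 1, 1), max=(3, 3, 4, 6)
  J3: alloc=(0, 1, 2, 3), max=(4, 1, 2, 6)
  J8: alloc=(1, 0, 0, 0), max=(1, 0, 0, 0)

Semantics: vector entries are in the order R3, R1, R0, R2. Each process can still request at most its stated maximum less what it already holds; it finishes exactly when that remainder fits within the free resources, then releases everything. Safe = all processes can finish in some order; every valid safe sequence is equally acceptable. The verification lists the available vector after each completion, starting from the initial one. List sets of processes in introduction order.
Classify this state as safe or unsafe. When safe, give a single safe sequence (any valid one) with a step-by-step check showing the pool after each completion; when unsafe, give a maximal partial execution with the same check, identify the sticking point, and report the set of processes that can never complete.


UNSAFE — no complete ordering exists.
Key observation: R0 is the bottleneck — with J8, J3 done the pool holds (4, 1, 2, 6), short of every remaining need.
A maximal execution: J8, J3 — then nothing else fits. Step-by-step check:
  pool = (3, 0, 0, 3)
  J8 needs (0, 0, 0, 0) <= (3, 0, 0, 3) -> finishes; pool += (1, 0, 0, 0) = (4, 0, 0, 3)
  J3 needs (4, 0, 0, 3) <= (4, 0, 0, 3) -> finishes; pool += (0, 1, 2, 3) = (4, 1, 2, 6)
  blocked: J7 wants (0, 0, 3, 3), pool (4, 1, 2, 6) — not enough R0
  blocked: J9 wants (3, 1, 3, 5), pool (4, 1, 2, 6) — not enough R0
Permanently blocked: J7 and J9.


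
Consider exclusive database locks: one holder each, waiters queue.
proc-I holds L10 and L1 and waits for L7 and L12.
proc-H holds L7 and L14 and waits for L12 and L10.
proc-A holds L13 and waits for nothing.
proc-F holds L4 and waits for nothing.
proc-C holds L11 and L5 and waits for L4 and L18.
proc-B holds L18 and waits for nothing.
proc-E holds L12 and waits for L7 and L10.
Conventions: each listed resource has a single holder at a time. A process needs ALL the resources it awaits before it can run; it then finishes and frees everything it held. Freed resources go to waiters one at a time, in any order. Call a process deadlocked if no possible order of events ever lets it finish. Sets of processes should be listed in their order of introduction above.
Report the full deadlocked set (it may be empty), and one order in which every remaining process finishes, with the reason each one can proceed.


Deadlocked: proc-I, proc-H and proc-E.
Key observation: proc-I -> proc-H -> proc-I is a circular wait — nothing in it can go first; proc-E is caught in further circular waits.
A valid finishing order for the others: proc-F, proc-A, proc-B, proc-C.
Walking it through:
  run proc-F (it waits on nothing); releases L4
  run proc-A (it waits on nothing); releases L13
  run proc-B (it waits on nothing); releases L18
  proc-C waits on L4 and L18 — all released -> runs and releases L11 and L5


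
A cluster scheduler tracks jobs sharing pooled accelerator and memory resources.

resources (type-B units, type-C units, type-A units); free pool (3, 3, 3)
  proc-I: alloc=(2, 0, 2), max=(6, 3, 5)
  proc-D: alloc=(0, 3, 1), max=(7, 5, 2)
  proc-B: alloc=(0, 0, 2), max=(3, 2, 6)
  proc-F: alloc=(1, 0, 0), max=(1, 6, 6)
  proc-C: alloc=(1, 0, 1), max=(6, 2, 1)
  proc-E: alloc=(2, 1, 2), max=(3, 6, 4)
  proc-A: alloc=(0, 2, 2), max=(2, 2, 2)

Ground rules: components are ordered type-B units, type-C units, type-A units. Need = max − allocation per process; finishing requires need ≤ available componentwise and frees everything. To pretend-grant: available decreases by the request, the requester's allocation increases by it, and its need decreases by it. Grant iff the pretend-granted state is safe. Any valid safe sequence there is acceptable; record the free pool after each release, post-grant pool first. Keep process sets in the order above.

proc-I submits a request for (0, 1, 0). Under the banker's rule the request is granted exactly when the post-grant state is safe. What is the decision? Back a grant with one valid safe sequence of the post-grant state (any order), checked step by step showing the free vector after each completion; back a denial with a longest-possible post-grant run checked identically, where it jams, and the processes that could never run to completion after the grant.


DENY — the pretend-granted state is unsafe.
Key observation: after proc-A, proc-B the pool peaks at (3, 4, 7), and each blocked process is short somewhere: proc-I on type-B units; proc-D on type-B units; proc-F on type-C units; proc-C on type-B units; proc-E on type-C units.
After a pretend grant, a maximal execution: proc-A, proc-B — then nothing else fits. Check, step by step:
  pool = (3, 2, 3)
  proc-A needs (2, 0, 0) <= (3, 2, 3) -> finishes; pool += (0, 2, 2) = (3, 4, 5)
  proc-B needs (3, 2, 4) <= (3, 4, 5) -> finishes; pool += (0, 0, 2) = (3, 4, 7)
  blocked: proc-I wants (4, 2, 3), pool (3, 4, 7) — not enough type-B units
  blocked: proc-D wants (7, 2, 1), pool (3, 4, 7) — not enough type-B units
  blocked: proc-F wants (0, 6, 6), pool (3, 4, 7) — not enough type-C units
  blocked: proc-C wants (5, 2, 0), pool (3, 4, 7) — not enough type-B units
  blocked: proc-E wants (1, 5, 2), pool (3, 4, 7) — not enough type-C units
Had the request been granted, proc-I, proc-D, proc-F, proc-C and proc-E could never finish.


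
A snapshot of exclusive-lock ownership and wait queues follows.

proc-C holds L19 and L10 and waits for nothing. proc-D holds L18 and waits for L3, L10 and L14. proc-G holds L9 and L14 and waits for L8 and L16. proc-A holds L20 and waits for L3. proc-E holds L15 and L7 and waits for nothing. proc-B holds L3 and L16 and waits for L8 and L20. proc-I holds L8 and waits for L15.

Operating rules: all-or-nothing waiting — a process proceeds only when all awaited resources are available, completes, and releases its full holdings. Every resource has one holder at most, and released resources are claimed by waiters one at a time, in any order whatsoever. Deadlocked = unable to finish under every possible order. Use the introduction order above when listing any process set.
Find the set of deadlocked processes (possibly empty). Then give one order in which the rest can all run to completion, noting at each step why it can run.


The deadlocked set is proc-D, proc-G, proc-A and proc-B.
Key observation: the waits loop around proc-B -> proc-A -> proc-B with no way out; proc-D and proc-G wait into the deadlock from upstream.
One completion order for the rest: proc-E, proc-I, proc-C.
Step-by-step check:
  proc-E: no waits; runs immediately, freeing L15 and L7
  proc-I: everything it awaited (L15) is free; runs, freeing L8
  proc-C: no waits; runs immediately, freeing L19 and L10


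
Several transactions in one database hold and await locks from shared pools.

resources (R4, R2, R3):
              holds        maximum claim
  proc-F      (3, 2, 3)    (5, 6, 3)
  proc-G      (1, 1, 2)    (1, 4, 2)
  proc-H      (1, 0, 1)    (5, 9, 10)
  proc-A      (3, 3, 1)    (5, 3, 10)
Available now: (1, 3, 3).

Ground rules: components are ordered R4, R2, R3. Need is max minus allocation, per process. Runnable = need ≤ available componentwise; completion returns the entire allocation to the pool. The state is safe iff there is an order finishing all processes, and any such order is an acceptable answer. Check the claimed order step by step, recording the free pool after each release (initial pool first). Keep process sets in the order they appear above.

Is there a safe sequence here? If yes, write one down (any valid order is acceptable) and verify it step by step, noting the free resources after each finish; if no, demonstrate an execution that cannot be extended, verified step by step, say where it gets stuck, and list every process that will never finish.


UNSAFE — no complete ordering exists.
Key observation: the wall is R3: completing proc-G, proc-F brings the pool only to (5, 6, 8), and all the rest need more.
A maximal execution: proc-G, proc-F — then nothing else fits. Walking it through:
  pool = (1, 3, 3)
  proc-G: need (0, 3, 0) fits (1, 3, 3); releases (1, 1, 2), pool now (2, 4, 5)
  proc-F: need (2, 4, 0) fits (2, 4, 5); releases (3, 2, 3), pool now (5, 6, 8)
  proc-H still needs (4, 9, 9) but only (5, 6, 8) is free — short on R2 and R3
  proc-A still needs (2, 0, 9) but only (5, 6, 8) is free — short on R3
Processes that can never finish: proc-H and proc-A.


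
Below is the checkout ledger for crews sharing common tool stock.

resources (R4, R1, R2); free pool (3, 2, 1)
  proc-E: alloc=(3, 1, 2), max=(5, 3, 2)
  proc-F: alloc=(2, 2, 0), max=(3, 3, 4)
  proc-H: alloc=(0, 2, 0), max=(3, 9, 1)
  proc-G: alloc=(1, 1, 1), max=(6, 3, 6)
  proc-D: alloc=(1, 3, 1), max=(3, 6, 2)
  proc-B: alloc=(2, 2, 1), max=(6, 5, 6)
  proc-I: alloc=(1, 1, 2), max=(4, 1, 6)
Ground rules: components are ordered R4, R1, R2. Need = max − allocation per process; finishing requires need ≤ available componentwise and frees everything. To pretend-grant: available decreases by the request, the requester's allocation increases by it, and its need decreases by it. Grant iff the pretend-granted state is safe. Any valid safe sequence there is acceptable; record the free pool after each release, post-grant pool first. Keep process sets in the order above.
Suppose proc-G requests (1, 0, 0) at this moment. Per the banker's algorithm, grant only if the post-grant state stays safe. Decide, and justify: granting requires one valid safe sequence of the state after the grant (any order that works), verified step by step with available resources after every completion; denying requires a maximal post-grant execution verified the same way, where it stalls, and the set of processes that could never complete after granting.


GRANT. The post-grant state is safe; one safe sequence: proc-E, proc-D, proc-I, proc-G, proc-H, proc-F, proc-B.
Key observation: the grant leaves (2, 2, 1) free — enough for proc-E, whose release restarts the cascade.
Step-by-step check of the post-grant state:
  pool = (2, 2, 1)
  proc-E: need (2, 2, 0) fits (2, 2, 1); releases (3, 1, 2), pool now (5, 3, 3)
  proc-D: need (2, 3, 1) fits (5, 3, 3); releases (1, 3, 1), pool now (6, 6, 4)
  proc-I: need (3, 0, 4) fits (6, 6, 4); releases (1, 1, 2), pool now (7, 7, 6)
  proc-G: need (4, 2, 5) fits (7, 7, 6); releases (2, 1, 1), pool now (9, 8, 7)
  proc-H: need (3, 7, 1) fits (9, 8, 7); releases (0, 2, 0), pool now (9, 10, 7)
  proc-F: need (1, 1, 4) fits (9, 10, 7); releases (2, 2, 0), pool now (11, 12, 7)
  proc-B: need (4, 3, 5) fits (11, 12, 7); releases (2, 2, 1), pool now (13, 14, 8)


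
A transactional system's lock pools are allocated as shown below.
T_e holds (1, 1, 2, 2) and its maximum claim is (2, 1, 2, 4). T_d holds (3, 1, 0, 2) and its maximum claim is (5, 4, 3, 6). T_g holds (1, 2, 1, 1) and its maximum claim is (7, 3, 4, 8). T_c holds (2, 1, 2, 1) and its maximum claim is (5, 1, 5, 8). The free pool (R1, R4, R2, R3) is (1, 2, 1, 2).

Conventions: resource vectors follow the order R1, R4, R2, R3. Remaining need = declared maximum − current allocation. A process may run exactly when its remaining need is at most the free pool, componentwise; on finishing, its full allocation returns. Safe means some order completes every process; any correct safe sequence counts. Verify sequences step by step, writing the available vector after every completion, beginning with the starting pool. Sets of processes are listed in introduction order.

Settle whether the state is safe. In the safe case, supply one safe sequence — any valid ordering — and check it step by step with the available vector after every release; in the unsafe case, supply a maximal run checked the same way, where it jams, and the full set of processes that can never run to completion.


The state is UNSAFE.
Key observation: R3 is the bottleneck — with T_e, T_d done the pool holds (5, 4, 3, 6), short of every remaining need.
The run T_e, T_d cannot be extended any further. Walking it through:
  pool = (1, 2, 1, 2)
  run T_e (needs (1, 0, 0, 2), free (1, 2, 1, 2)); after release of (1, 1, 2, 2) the pool is (2, 3, 3, 4)
  run T_d (needs (2, 3, 3, 4), free (2, 3, 3, 4)); after release of (3, 1, 0, 2) the pool is (5, 4, 3, 6)
  T_g still needs (6, 1, 3, 7) but only (5, 4, 3, 6) is free — short on R1 and R3
  T_c still needs (3, 0, 3, 7) but only (5, 4, 3, 6) is free — short on R3
Never able to finish: T_g and T_c.


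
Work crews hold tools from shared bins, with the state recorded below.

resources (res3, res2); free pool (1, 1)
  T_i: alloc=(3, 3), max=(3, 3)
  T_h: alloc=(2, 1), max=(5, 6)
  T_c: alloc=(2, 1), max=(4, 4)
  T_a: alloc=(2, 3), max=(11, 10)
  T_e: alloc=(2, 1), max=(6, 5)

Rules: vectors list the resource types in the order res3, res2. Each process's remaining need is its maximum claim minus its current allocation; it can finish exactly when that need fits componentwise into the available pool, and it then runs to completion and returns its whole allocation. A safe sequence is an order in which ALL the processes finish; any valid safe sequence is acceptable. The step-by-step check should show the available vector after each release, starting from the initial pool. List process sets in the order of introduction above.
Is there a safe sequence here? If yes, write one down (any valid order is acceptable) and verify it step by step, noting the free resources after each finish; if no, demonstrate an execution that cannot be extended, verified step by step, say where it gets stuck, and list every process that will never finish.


The state is SAFE; one workable sequence: T_i, T_c, T_e, T_h, T_a.
Key observation: reading the order forward, T_a is the first process whose need (9, 7) meets the free pool (10, 7) exactly on a resource it requests.
Verifying each step:
  pool = (1, 1)
  T_i: need (0, 0) fits (1, 1); releases (3, 3), pool now (4, 4)
  T_c: need (2, 3) fits (4, 4); releases (2, 1), pool now (6, 5)
  T_e: need (4, 4) fits (6, 5); releases (2, 1), pool now (8, 6)
  T_h: need (3, 5) fits (8, 6); releases (2, 1), pool now (10, 7)
  T_a: need (9, 7) fits (10, 7); releases (2, 3), pool now (12, 10)
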